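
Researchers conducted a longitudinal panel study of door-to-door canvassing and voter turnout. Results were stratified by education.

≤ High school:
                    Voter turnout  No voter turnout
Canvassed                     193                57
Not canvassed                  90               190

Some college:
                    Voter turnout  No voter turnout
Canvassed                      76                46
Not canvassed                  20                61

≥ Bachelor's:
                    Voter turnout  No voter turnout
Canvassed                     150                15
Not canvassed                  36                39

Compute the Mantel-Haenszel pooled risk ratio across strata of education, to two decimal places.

2.26

RR_MH = Σ(aᵢ·n₀ᵢ/nᵢ) / Σ(cᵢ·n₁ᵢ/nᵢ), with n₁ᵢ = aᵢ+bᵢ (exposed), n₀ᵢ = cᵢ+dᵢ (unexposed), nᵢ = n₁ᵢ+n₀ᵢ.
Stratum 1 (≤ High school): n₁ = 250, n₀ = 280, n = 530; a·n₀/n = 193·280/530 = 101.9623; c·n₁/n = 90·250/530 = 42.4528
Stratum 2 (Some college): n₁ = 122, n₀ = 81, n = 203; a·n₀/n = 76·81/203 = 30.3251; c·n₁/n = 20·122/203 = 12.0197
Stratum 3 (≥ Bachelor's): n₁ = 165, n₀ = 75, n = 240; a·n₀/n = 150·75/240 = 46.8750; c·n₁/n = 36·165/240 = 24.7500
RR_MH = (101.9623 + 30.3251 + 46.8750) / (42.4528 + 12.0197 + 24.7500) = 179.1624 / 79.2225 = 2.26151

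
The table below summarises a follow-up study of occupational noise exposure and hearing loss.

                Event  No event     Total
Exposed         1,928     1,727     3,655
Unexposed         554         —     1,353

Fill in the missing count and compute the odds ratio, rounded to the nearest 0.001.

The missing cell is in the unexposed row: 1353 − 554 = 799.
So a = 1928, b = 1727, c = 554, d = 799.
OR = (a·d)/(b·c) = (1928 × 799) / (1727 × 554) = 1540472 / 956758 = 1.61010

1.610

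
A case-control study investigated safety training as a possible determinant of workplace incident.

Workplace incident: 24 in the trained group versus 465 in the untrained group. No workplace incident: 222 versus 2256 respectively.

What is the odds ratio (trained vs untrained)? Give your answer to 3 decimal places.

From the description: a = 24, b = 222, c = 465, d = 2256.
OR = (a·d)/(b·c) = (24 × 2256) / (222 × 465) = 54144 / 103230 = 0.52450
Exposure is associated with lower odds of workplace incident (OR = 0.52 < 1).

0.524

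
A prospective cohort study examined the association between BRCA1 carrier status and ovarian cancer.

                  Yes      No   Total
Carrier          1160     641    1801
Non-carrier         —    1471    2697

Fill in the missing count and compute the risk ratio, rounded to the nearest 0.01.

The missing cell is in the unexposed row: 2697 − 1471 = 1226.
So a = 1160, b = 641, c = 1226, d = 1471.
RR = [a/(a+b)] / [c/(c+d)] = (1160/1801) / (1226/2697) = 0.64409/0.45458 = 1.41689

1.42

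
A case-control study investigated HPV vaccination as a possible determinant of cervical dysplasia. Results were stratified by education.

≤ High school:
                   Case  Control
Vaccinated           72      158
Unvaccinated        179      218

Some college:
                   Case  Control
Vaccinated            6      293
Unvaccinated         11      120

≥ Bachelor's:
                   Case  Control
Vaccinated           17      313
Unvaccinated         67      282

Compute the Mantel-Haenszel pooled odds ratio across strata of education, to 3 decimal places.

OR_MH = Σ(aᵢdᵢ/nᵢ) / Σ(bᵢcᵢ/nᵢ), where nᵢ is the stratum total.
Stratum 1 (≤ High school): n = 627; a·d/n = 72·218/627 = 25.0335; b·c/n = 158·179/627 = 45.1069
Stratum 2 (Some college): n = 430; a·d/n = 6·120/430 = 1.6744; b·c/n = 293·11/430 = 7.4953
Stratum 3 (≥ Bachelor's): n = 679; a·d/n = 17·282/679 = 7.0604; b·c/n = 313·67/679 = 30.8851
OR_MH = (25.0335 + 1.6744 + 7.0604) / (45.1069 + 7.4953 + 30.8851) = 33.7683 / 83.4873 = 0.40447

0.404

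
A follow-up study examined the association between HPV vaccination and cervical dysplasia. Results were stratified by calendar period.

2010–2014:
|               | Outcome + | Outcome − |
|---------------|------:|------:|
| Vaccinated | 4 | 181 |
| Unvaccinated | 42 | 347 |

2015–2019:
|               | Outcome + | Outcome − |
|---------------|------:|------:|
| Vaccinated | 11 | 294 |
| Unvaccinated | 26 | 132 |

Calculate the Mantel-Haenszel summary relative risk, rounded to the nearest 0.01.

0.21

RR_MH = Σ(aᵢ·n₀ᵢ/nᵢ) / Σ(cᵢ·n₁ᵢ/nᵢ), with n₁ᵢ = aᵢ+bᵢ (exposed), n₀ᵢ = cᵢ+dᵢ (unexposed), nᵢ = n₁ᵢ+n₀ᵢ.
Stratum 1 (2010–2014): n₁ = 185, n₀ = 389, n = 574; a·n₀/n = 4·389/574 = 2.7108; c·n₁/n = 42·185/574 = 13.5366
Stratum 2 (2015–2019): n₁ = 305, n₀ = 158, n = 463; a·n₀/n = 11·158/463 = 3.7538; c·n₁/n = 26·305/463 = 17.1274
RR_MH = (2.7108 + 3.7538) / (13.5366 + 17.1274) = 6.4646 / 30.6640 = 0.21082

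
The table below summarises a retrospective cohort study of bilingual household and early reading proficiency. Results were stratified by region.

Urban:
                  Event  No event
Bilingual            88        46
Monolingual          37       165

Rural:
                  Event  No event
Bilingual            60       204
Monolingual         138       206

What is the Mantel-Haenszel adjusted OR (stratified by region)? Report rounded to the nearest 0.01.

OR_MH = Σ(aᵢdᵢ/nᵢ) / Σ(bᵢcᵢ/nᵢ), where nᵢ is the stratum total.
Stratum 1 (Urban): n = 336; a·d/n = 88·165/336 = 43.2143; b·c/n = 46·37/336 = 5.0655
Stratum 2 (Rural): n = 608; a·d/n = 60·206/608 = 20.3289; b·c/n = 204·138/608 = 46.3026
OR_MH = (43.2143 + 20.3289) / (5.0655 + 46.3026) = 63.5432 / 51.3681 = 1.23702

1.24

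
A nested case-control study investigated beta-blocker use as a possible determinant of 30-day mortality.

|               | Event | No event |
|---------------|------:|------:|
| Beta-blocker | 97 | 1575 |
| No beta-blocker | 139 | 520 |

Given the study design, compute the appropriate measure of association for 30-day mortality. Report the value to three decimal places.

0.230

Cells: a = 97, b = 1575, c = 139, d = 520.
This is a nested case-control study: participants were sampled on outcome status, so risks in the source population cannot be estimated directly — relative risk is not valid here. The odds ratio is the appropriate measure.
OR = (a·d)/(b·c) = (97 × 520) / (1575 × 139) = 50440 / 218925 = 0.23040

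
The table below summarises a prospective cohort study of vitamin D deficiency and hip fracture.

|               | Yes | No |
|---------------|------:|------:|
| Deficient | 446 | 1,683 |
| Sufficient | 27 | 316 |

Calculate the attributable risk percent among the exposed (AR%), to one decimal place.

62.4

Cells: a = 446, b = 1683, c = 27, d = 316.
Risk in exposed = 446/2129 = 0.20949; risk in unexposed = 27/343 = 0.07872.
RR = 0.20949/0.07872 = 2.66127
AR% = (RR − 1)/RR × 100 = (2.66127 − 1)/2.66127 × 100 = 62.4240%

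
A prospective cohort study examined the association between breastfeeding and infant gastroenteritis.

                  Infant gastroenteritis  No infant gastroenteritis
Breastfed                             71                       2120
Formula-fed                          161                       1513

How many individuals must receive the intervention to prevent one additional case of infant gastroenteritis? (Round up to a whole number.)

16

Risk in treated group = 71/2191 = 0.03241; risk in control = 161/1674 = 0.09618.
Absolute risk reduction = 0.09618 − 0.03241 = 0.06377
NNT = 1 / ARR = 1 / 0.06377 = 15.681 → round up → 16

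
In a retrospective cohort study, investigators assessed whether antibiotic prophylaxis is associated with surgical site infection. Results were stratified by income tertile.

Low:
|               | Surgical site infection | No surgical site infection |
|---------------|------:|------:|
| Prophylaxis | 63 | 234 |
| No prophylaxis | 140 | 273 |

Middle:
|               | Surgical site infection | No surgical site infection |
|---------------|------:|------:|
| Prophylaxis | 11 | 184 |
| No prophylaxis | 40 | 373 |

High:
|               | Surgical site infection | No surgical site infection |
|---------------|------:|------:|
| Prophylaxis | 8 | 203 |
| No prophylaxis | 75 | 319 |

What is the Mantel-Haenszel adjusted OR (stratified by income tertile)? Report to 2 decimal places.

OR_MH = Σ(aᵢdᵢ/nᵢ) / Σ(bᵢcᵢ/nᵢ), where nᵢ is the stratum total.
Stratum 1 (Low): n = 710; a·d/n = 63·273/710 = 24.2239; b·c/n = 234·140/710 = 46.1408
Stratum 2 (Middle): n = 608; a·d/n = 11·373/608 = 6.7484; b·c/n = 184·40/608 = 12.1053
Stratum 3 (High): n = 605; a·d/n = 8·319/605 = 4.2182; b·c/n = 203·75/605 = 25.1653
OR_MH = (24.2239 + 6.7484 + 4.2182) / (46.1408 + 12.1053 + 25.1653) = 35.1905 / 83.4114 = 0.42189

0.42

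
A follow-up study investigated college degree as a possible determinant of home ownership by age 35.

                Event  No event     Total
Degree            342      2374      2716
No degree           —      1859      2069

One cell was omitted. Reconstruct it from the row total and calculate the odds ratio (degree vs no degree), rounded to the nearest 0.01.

The missing cell is in the unexposed row: 2069 − 1859 = 210.
So a = 342, b = 2374, c = 210, d = 1859.
OR = (a·d)/(b·c) = (342 × 1859) / (2374 × 210) = 635778 / 498540 = 1.27528

1.28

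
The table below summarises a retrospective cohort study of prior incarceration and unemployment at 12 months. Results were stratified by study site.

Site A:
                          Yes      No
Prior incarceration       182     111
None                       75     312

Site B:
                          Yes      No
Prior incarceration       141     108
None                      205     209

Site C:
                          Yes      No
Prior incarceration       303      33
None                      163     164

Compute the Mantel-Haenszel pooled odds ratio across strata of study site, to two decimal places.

3.77

OR_MH = Σ(aᵢdᵢ/nᵢ) / Σ(bᵢcᵢ/nᵢ), where nᵢ is the stratum total.
Stratum 1 (Site A): n = 680; a·d/n = 182·312/680 = 83.5059; b·c/n = 111·75/680 = 12.2426
Stratum 2 (Site B): n = 663; a·d/n = 141·209/663 = 44.4480; b·c/n = 108·205/663 = 33.3937
Stratum 3 (Site C): n = 663; a·d/n = 303·164/663 = 74.9502; b·c/n = 33·163/663 = 8.1131
OR_MH = (83.5059 + 44.4480 + 74.9502) / (12.2426 + 33.3937 + 8.1131) = 202.9041 / 53.7494 = 3.77500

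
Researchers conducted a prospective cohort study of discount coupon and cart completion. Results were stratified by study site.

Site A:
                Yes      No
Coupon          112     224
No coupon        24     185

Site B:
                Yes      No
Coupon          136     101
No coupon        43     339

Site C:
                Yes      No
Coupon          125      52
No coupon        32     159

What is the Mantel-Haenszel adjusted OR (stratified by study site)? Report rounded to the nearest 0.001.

7.780

OR_MH = Σ(aᵢdᵢ/nᵢ) / Σ(bᵢcᵢ/nᵢ), where nᵢ is the stratum total.
Stratum 1 (Site A): n = 545; a·d/n = 112·185/545 = 38.0183; b·c/n = 224·24/545 = 9.8642
Stratum 2 (Site B): n = 619; a·d/n = 136·339/619 = 74.4814; b·c/n = 101·43/619 = 7.0162
Stratum 3 (Site C): n = 368; a·d/n = 125·159/368 = 54.0082; b·c/n = 52·32/368 = 4.5217
OR_MH = (38.0183 + 74.4814 + 54.0082) / (9.8642 + 7.0162 + 4.5217) = 166.5079 / 21.4021 = 7.77998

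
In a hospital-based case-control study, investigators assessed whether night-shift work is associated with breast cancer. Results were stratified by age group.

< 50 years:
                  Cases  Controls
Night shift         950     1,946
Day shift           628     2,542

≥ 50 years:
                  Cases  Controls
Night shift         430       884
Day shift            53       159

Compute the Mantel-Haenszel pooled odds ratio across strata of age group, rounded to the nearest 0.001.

1.908

OR_MH = Σ(aᵢdᵢ/nᵢ) / Σ(bᵢcᵢ/nᵢ), where nᵢ is the stratum total.
Stratum 1 (< 50 years): n = 6066; a·d/n = 950·2542/6066 = 398.1042; b·c/n = 1946·628/6066 = 201.4652
Stratum 2 (≥ 50 years): n = 1526; a·d/n = 430·159/1526 = 44.8034; b·c/n = 884·53/1526 = 30.7025
OR_MH = (398.1042 + 44.8034) / (201.4652 + 30.7025) = 442.9076 / 232.1677 = 1.90771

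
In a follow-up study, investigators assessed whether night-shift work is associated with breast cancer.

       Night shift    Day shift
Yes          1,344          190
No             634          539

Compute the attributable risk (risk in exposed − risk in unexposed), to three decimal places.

0.419

Reading the table with exposure as columns: a = 1344 (Night shift, case), b = 634 (Night shift, non-case), c = 190 (Day shift, case), d = 539.
Risk in exposed = 1344/1978 = 0.679474; risk in unexposed = 190/729 = 0.260631.
Risk difference = 0.679474 − 0.260631 = 0.418843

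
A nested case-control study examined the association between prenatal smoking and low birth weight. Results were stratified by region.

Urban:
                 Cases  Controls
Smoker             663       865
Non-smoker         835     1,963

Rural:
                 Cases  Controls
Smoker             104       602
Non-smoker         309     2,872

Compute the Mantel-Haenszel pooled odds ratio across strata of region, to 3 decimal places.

OR_MH = Σ(aᵢdᵢ/nᵢ) / Σ(bᵢcᵢ/nᵢ), where nᵢ is the stratum total.
Stratum 1 (Urban): n = 4326; a·d/n = 663·1963/4326 = 300.8481; b·c/n = 865·835/4326 = 166.9614
Stratum 2 (Rural): n = 3887; a·d/n = 104·2872/3887 = 76.8428; b·c/n = 602·309/3887 = 47.8564
OR_MH = (300.8481 + 76.8428) / (166.9614 + 47.8564) = 377.6909 / 214.8178 = 1.75819

1.758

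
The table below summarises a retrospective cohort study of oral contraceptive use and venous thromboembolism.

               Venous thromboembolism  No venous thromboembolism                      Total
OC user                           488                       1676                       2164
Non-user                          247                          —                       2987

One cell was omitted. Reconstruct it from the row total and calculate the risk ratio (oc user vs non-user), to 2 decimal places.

The missing cell is in the unexposed row: 2987 − 247 = 2740.
So a = 488, b = 1676, c = 247, d = 2740.
RR = [a/(a+b)] / [c/(c+d)] = (488/2164) / (247/2987) = 0.22551/0.08269 = 2.72710

2.73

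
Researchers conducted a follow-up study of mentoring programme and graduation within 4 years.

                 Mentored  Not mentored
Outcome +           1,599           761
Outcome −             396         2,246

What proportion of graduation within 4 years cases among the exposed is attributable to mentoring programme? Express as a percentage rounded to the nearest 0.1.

68.4

Reading the table with exposure as columns: a = 1599 (Mentored, case), b = 396 (Mentored, non-case), c = 761 (Not mentored, case), d = 2246.
Risk in exposed = 1599/1995 = 0.80150; risk in unexposed = 761/3007 = 0.25308.
RR = 0.80150/0.25308 = 3.16705
AR% = (RR − 1)/RR × 100 = (3.16705 − 1)/3.16705 × 100 = 68.4248%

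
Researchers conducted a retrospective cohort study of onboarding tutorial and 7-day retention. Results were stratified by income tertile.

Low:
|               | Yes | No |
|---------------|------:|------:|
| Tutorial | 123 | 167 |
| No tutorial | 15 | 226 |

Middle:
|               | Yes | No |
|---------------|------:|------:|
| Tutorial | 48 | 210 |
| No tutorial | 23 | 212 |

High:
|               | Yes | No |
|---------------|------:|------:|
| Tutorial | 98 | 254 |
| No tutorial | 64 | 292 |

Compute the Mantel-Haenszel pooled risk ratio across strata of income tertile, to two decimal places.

2.46

RR_MH = Σ(aᵢ·n₀ᵢ/nᵢ) / Σ(cᵢ·n₁ᵢ/nᵢ), with n₁ᵢ = aᵢ+bᵢ (exposed), n₀ᵢ = cᵢ+dᵢ (unexposed), nᵢ = n₁ᵢ+n₀ᵢ.
Stratum 1 (Low): n₁ = 290, n₀ = 241, n = 531; a·n₀/n = 123·241/531 = 55.8249; c·n₁/n = 15·290/531 = 8.1921
Stratum 2 (Middle): n₁ = 258, n₀ = 235, n = 493; a·n₀/n = 48·235/493 = 22.8803; c·n₁/n = 23·258/493 = 12.0365
Stratum 3 (High): n₁ = 352, n₀ = 356, n = 708; a·n₀/n = 98·356/708 = 49.2768; c·n₁/n = 64·352/708 = 31.8192
RR_MH = (55.8249 + 22.8803 + 49.2768) / (8.1921 + 12.0365 + 31.8192) = 127.9820 / 52.0478 = 2.45893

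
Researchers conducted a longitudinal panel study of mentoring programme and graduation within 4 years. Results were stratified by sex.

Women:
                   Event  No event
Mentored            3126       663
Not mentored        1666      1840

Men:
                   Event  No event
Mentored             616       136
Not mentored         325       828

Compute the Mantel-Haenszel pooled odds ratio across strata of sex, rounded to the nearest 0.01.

OR_MH = Σ(aᵢdᵢ/nᵢ) / Σ(bᵢcᵢ/nᵢ), where nᵢ is the stratum total.
Stratum 1 (Women): n = 7295; a·d/n = 3126·1840/7295 = 788.4633; b·c/n = 663·1666/7295 = 151.4130
Stratum 2 (Men): n = 1905; a·d/n = 616·828/1905 = 267.7417; b·c/n = 136·325/1905 = 23.2021
OR_MH = (788.4633 + 267.7417) / (151.4130 + 23.2021) = 1056.2051 / 174.6151 = 6.04876

6.05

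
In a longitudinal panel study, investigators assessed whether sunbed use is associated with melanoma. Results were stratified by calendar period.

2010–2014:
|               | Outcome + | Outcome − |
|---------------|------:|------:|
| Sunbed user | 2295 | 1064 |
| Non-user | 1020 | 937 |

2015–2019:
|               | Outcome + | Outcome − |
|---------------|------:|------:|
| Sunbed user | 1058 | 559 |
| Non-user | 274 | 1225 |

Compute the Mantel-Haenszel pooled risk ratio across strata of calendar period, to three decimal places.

1.721

RR_MH = Σ(aᵢ·n₀ᵢ/nᵢ) / Σ(cᵢ·n₁ᵢ/nᵢ), with n₁ᵢ = aᵢ+bᵢ (exposed), n₀ᵢ = cᵢ+dᵢ (unexposed), nᵢ = n₁ᵢ+n₀ᵢ.
Stratum 1 (2010–2014): n₁ = 3359, n₀ = 1957, n = 5316; a·n₀/n = 2295·1957/5316 = 844.8674; c·n₁/n = 1020·3359/5316 = 644.5034
Stratum 2 (2015–2019): n₁ = 1617, n₀ = 1499, n = 3116; a·n₀/n = 1058·1499/3116 = 508.9673; c·n₁/n = 274·1617/3116 = 142.1881
RR_MH = (844.8674 + 508.9673) / (644.5034 + 142.1881) = 1353.8346 / 786.6914 = 1.72092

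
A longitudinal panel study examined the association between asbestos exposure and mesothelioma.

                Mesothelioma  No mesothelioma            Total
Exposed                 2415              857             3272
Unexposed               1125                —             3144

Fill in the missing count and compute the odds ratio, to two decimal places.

The missing cell is in the unexposed row: 3144 − 1125 = 2019.
So a = 2415, b = 857, c = 1125, d = 2019.
OR = (a·d)/(b·c) = (2415 × 2019) / (857 × 1125) = 4875885 / 964125 = 5.05732

5.06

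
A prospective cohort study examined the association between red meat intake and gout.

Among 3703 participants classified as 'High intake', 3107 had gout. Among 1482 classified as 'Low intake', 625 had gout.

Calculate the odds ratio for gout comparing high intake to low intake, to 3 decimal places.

From the description: a = 3107, b = 596, c = 625, d = 857.
OR = (a·d)/(b·c) = (3107 × 857) / (596 × 625) = 2662699 / 372500 = 7.14819
The odds of gout are about 7.15 times as high in the high intake group.

7.148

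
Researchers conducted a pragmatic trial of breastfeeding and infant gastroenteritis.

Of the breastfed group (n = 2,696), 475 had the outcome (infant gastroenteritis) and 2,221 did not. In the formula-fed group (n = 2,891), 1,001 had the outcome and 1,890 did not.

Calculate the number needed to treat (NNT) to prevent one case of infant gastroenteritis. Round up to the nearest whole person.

6

Risk in treated group = 475/2696 = 0.17619; risk in control = 1001/2891 = 0.34625.
Absolute risk reduction = 0.34625 − 0.17619 = 0.17006
NNT = 1 / ARR = 1 / 0.17006 = 5.880 → round up → 6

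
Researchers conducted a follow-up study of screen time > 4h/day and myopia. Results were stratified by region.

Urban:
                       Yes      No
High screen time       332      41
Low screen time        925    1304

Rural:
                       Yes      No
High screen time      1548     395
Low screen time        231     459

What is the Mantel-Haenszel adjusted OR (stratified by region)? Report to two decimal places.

8.86

OR_MH = Σ(aᵢdᵢ/nᵢ) / Σ(bᵢcᵢ/nᵢ), where nᵢ is the stratum total.
Stratum 1 (Urban): n = 2602; a·d/n = 332·1304/2602 = 166.3828; b·c/n = 41·925/2602 = 14.5753
Stratum 2 (Rural): n = 2633; a·d/n = 1548·459/2633 = 269.8564; b·c/n = 395·231/2633 = 34.6544
OR_MH = (166.3828 + 269.8564) / (14.5753 + 34.6544) = 436.2392 / 49.2297 = 8.86130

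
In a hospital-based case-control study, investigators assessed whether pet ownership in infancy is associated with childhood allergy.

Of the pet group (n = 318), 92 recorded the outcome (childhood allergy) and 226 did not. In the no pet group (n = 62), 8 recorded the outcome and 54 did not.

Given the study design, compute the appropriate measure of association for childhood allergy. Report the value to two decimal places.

2.75

From the description: a = 92, b = 226, c = 8, d = 54.
This is a hospital-based case-control study: participants were sampled on outcome status, so risks in the source population cannot be estimated directly — relative risk is not valid here. The odds ratio is the appropriate measure.
OR = (a·d)/(b·c) = (92 × 54) / (226 × 8) = 4968 / 1808 = 2.74779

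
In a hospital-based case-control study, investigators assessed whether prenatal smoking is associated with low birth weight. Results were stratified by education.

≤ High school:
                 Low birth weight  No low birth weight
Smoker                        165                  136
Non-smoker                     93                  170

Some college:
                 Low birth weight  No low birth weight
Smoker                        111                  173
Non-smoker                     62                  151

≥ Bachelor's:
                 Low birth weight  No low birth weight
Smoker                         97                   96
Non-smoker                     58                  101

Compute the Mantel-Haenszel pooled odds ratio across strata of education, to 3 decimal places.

1.860

OR_MH = Σ(aᵢdᵢ/nᵢ) / Σ(bᵢcᵢ/nᵢ), where nᵢ is the stratum total.
Stratum 1 (≤ High school): n = 564; a·d/n = 165·170/564 = 49.7340; b·c/n = 136·93/564 = 22.4255
Stratum 2 (Some college): n = 497; a·d/n = 111·151/497 = 33.7243; b·c/n = 173·62/497 = 21.5815
Stratum 3 (≥ Bachelor's): n = 352; a·d/n = 97·101/352 = 27.8324; b·c/n = 96·58/352 = 15.8182
OR_MH = (49.7340 + 33.7243 + 27.8324) / (22.4255 + 21.5815 + 15.8182) = 111.2908 / 59.8252 = 1.86027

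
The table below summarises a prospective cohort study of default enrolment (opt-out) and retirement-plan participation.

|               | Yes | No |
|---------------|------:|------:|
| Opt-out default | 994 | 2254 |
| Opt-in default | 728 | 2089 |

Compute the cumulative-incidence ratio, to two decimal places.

1.18

Cells: a = 994, b = 2254, c = 728, d = 2089.
Risk in exposed = 994/3248 = 0.30603; risk in unexposed = 728/2817 = 0.25843.
RR = 0.30603 / 0.25843 = 1.18420
The risk among the exposed is 1.18 times that among the unexposed.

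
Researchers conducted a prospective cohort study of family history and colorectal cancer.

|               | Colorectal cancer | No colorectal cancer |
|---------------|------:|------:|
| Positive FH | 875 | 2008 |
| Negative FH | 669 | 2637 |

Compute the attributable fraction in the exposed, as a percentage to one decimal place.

33.3

Cells: a = 875, b = 2008, c = 669, d = 2637.
Risk in exposed = 875/2883 = 0.30350; risk in unexposed = 669/3306 = 0.20236.
RR = 0.30350/0.20236 = 1.49982
AR% = (RR − 1)/RR × 100 = (1.49982 − 1)/1.49982 × 100 = 33.3255%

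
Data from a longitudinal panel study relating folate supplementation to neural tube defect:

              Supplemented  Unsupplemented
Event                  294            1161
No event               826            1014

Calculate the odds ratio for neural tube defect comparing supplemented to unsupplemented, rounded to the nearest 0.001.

Reading the table with exposure as columns: a = 294 (Supplemented, case), b = 826 (Supplemented, non-case), c = 1161 (Unsupplemented, case), d = 1014.
OR = (a·d)/(b·c) = (294 × 1014) / (826 × 1161) = 298116 / 958986 = 0.31087
Exposure is associated with lower odds of neural tube defect (OR = 0.31 < 1).

0.311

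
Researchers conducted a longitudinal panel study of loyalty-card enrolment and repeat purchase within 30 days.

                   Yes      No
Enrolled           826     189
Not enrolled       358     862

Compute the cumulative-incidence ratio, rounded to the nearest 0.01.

Cells: a = 826, b = 189, c = 358, d = 862.
Risk in exposed = 826/1015 = 0.81379; risk in unexposed = 358/1220 = 0.29344.
RR = 0.81379 / 0.29344 = 2.77326
The risk among the exposed is 2.77 times that among the unexposed.

2.77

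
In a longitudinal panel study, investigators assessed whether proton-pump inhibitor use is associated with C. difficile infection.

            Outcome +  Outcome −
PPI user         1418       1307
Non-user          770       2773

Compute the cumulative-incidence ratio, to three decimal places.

Cells: a = 1418, b = 1307, c = 770, d = 2773.
Risk in exposed = 1418/2725 = 0.52037; risk in unexposed = 770/3543 = 0.21733.
RR = 0.52037 / 0.21733 = 2.39436
The risk among the exposed is 2.39 times that among the unexposed.

2.394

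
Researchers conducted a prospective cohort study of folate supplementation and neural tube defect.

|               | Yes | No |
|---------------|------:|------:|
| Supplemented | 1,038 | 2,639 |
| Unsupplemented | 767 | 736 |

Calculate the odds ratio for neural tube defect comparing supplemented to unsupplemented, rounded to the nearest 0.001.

0.377

Cells: a = 1038, b = 2639, c = 767, d = 736.
OR = (a·d)/(b·c) = (1038 × 736) / (2639 × 767) = 763968 / 2024113 = 0.37743
Exposure is associated with lower odds of neural tube defect (OR = 0.38 < 1).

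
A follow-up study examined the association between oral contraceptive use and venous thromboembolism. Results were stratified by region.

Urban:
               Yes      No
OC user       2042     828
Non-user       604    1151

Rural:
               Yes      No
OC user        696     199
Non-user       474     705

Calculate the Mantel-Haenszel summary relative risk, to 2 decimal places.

RR_MH = Σ(aᵢ·n₀ᵢ/nᵢ) / Σ(cᵢ·n₁ᵢ/nᵢ), with n₁ᵢ = aᵢ+bᵢ (exposed), n₀ᵢ = cᵢ+dᵢ (unexposed), nᵢ = n₁ᵢ+n₀ᵢ.
Stratum 1 (Urban): n₁ = 2870, n₀ = 1755, n = 4625; a·n₀/n = 2042·1755/4625 = 774.8562; c·n₁/n = 604·2870/4625 = 374.8065
Stratum 2 (Rural): n₁ = 895, n₀ = 1179, n = 2074; a·n₀/n = 696·1179/2074 = 395.6528; c·n₁/n = 474·895/2074 = 204.5468
RR_MH = (774.8562 + 395.6528) / (374.8065 + 204.5468) = 1170.5091 / 579.3533 = 2.02037

2.02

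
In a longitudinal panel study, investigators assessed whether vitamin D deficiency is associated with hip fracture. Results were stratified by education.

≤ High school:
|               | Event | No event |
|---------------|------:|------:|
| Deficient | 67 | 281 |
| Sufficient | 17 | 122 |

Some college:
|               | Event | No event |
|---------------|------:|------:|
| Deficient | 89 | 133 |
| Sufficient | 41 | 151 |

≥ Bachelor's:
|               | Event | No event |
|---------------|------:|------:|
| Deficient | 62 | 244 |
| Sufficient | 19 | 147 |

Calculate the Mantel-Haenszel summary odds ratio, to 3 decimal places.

OR_MH = Σ(aᵢdᵢ/nᵢ) / Σ(bᵢcᵢ/nᵢ), where nᵢ is the stratum total.
Stratum 1 (≤ High school): n = 487; a·d/n = 67·122/487 = 16.7844; b·c/n = 281·17/487 = 9.8090
Stratum 2 (Some college): n = 414; a·d/n = 89·151/414 = 32.4614; b·c/n = 133·41/414 = 13.1715
Stratum 3 (≥ Bachelor's): n = 472; a·d/n = 62·147/472 = 19.3093; b·c/n = 244·19/472 = 9.8220
OR_MH = (16.7844 + 32.4614 + 19.3093) / (9.8090 + 13.1715 + 9.8220) = 68.5551 / 32.8026 = 2.08993

2.090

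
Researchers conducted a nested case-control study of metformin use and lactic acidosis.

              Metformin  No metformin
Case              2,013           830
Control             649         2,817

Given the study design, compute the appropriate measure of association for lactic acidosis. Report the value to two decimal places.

Reading the table with exposure as columns: a = 2013 (Metformin, case), b = 649 (Metformin, non-case), c = 830 (No metformin, case), d = 2817.
This is a nested case-control study: participants were sampled on outcome status, so risks in the source population cannot be estimated directly — relative risk is not valid here. The odds ratio is the appropriate measure.
OR = (a·d)/(b·c) = (2013 × 2817) / (649 × 830) = 5670621 / 538670 = 10.52708

10.53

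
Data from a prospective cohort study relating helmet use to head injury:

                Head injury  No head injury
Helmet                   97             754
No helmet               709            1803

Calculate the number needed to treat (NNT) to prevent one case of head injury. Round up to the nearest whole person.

6

Risk in treated group = 97/851 = 0.11398; risk in control = 709/2512 = 0.28225.
Absolute risk reduction = 0.28225 − 0.11398 = 0.16826
NNT = 1 / ARR = 1 / 0.16826 = 5.943 → round up → 6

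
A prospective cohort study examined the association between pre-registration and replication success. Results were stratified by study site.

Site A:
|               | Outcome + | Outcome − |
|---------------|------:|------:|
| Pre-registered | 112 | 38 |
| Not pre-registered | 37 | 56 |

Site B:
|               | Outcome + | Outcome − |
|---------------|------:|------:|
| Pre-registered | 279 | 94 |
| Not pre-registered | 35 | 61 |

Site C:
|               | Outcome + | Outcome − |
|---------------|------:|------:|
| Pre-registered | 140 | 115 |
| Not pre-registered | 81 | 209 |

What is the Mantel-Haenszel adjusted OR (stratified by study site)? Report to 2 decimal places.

3.87

OR_MH = Σ(aᵢdᵢ/nᵢ) / Σ(bᵢcᵢ/nᵢ), where nᵢ is the stratum total.
Stratum 1 (Site A): n = 243; a·d/n = 112·56/243 = 25.8107; b·c/n = 38·37/243 = 5.7860
Stratum 2 (Site B): n = 469; a·d/n = 279·61/469 = 36.2878; b·c/n = 94·35/469 = 7.0149
Stratum 3 (Site C): n = 545; a·d/n = 140·209/545 = 53.6881; b·c/n = 115·81/545 = 17.0917
OR_MH = (25.8107 + 36.2878 + 53.6881) / (5.7860 + 7.0149 + 17.0917) = 115.7866 / 29.8927 = 3.87341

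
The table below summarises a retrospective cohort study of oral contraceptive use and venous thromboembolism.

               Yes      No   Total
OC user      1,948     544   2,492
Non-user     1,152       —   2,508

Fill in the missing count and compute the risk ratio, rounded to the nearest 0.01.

The missing cell is in the unexposed row: 2508 − 1152 = 1356.
So a = 1948, b = 544, c = 1152, d = 1356.
RR = [a/(a+b)] / [c/(c+d)] = (1948/2492) / (1152/2508) = 0.78170/0.45933 = 1.70183

1.70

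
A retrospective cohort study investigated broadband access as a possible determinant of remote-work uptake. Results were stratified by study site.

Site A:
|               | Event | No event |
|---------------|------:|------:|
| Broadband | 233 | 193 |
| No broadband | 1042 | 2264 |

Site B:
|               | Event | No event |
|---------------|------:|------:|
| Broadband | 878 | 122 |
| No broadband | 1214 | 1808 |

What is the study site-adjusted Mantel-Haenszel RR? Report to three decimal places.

RR_MH = Σ(aᵢ·n₀ᵢ/nᵢ) / Σ(cᵢ·n₁ᵢ/nᵢ), with n₁ᵢ = aᵢ+bᵢ (exposed), n₀ᵢ = cᵢ+dᵢ (unexposed), nᵢ = n₁ᵢ+n₀ᵢ.
Stratum 1 (Site A): n₁ = 426, n₀ = 3306, n = 3732; a·n₀/n = 233·3306/3732 = 206.4035; c·n₁/n = 1042·426/3732 = 118.9421
Stratum 2 (Site B): n₁ = 1000, n₀ = 3022, n = 4022; a·n₀/n = 878·3022/4022 = 659.7006; c·n₁/n = 1214·1000/4022 = 301.8399
RR_MH = (206.4035 + 659.7006) / (118.9421 + 301.8399) = 866.1042 / 420.7820 = 2.05832

2.058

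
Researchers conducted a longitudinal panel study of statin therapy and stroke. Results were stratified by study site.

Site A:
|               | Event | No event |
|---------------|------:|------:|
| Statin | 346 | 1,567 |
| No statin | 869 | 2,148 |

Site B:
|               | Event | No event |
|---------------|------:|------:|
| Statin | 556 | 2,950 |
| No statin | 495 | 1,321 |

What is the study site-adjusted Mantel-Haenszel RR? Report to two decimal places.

RR_MH = Σ(aᵢ·n₀ᵢ/nᵢ) / Σ(cᵢ·n₁ᵢ/nᵢ), with n₁ᵢ = aᵢ+bᵢ (exposed), n₀ᵢ = cᵢ+dᵢ (unexposed), nᵢ = n₁ᵢ+n₀ᵢ.
Stratum 1 (Site A): n₁ = 1913, n₀ = 3017, n = 4930; a·n₀/n = 346·3017/4930 = 211.7408; c·n₁/n = 869·1913/4930 = 337.2002
Stratum 2 (Site B): n₁ = 3506, n₀ = 1816, n = 5322; a·n₀/n = 556·1816/5322 = 189.7212; c·n₁/n = 495·3506/5322 = 326.0936
RR_MH = (211.7408 + 189.7212) / (337.2002 + 326.0936) = 401.4619 / 663.2938 = 0.60526

0.61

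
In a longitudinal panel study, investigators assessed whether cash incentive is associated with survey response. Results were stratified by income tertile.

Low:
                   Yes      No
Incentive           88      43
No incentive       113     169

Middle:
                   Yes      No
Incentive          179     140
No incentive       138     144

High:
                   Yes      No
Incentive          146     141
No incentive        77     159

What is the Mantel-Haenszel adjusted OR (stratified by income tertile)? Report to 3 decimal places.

1.906

OR_MH = Σ(aᵢdᵢ/nᵢ) / Σ(bᵢcᵢ/nᵢ), where nᵢ is the stratum total.
Stratum 1 (Low): n = 413; a·d/n = 88·169/413 = 36.0097; b·c/n = 43·113/413 = 11.7651
Stratum 2 (Middle): n = 601; a·d/n = 179·144/601 = 42.8885; b·c/n = 140·138/601 = 32.1464
Stratum 3 (High): n = 523; a·d/n = 146·159/523 = 44.3862; b·c/n = 141·77/523 = 20.7591
OR_MH = (36.0097 + 42.8885 + 44.3862) / (11.7651 + 32.1464 + 20.7591) = 123.2844 / 64.6706 = 1.90634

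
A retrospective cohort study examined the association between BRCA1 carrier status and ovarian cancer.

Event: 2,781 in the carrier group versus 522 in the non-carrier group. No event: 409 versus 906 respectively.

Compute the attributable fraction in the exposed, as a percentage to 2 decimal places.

58.07

From the description: a = 2781, b = 409, c = 522, d = 906.
Risk in exposed = 2781/3190 = 0.87179; risk in unexposed = 522/1428 = 0.36555.
RR = 0.87179/0.36555 = 2.38489
AR% = (RR − 1)/RR × 100 = (2.38489 − 1)/2.38489 × 100 = 58.0693%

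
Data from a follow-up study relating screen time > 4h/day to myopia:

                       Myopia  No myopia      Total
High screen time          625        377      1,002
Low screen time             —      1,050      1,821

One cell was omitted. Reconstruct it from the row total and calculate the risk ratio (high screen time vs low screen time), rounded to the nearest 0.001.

The missing cell is in the unexposed row: 1821 − 1050 = 771.
So a = 625, b = 377, c = 771, d = 1050.
RR = [a/(a+b)] / [c/(c+d)] = (625/1002) / (771/1821) = 0.62375/0.42339 = 1.47322

1.473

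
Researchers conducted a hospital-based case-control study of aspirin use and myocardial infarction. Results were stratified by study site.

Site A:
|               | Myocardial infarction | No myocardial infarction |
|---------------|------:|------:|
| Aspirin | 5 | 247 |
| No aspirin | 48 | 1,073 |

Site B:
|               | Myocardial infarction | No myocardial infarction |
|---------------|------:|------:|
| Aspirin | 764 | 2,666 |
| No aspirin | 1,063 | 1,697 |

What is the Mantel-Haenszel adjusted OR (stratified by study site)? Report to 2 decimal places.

OR_MH = Σ(aᵢdᵢ/nᵢ) / Σ(bᵢcᵢ/nᵢ), where nᵢ is the stratum total.
Stratum 1 (Site A): n = 1373; a·d/n = 5·1073/1373 = 3.9075; b·c/n = 247·48/1373 = 8.6351
Stratum 2 (Site B): n = 6190; a·d/n = 764·1697/6190 = 209.4520; b·c/n = 2666·1063/6190 = 457.8284
OR_MH = (3.9075 + 209.4520) / (8.6351 + 457.8284) = 213.3595 / 466.4635 = 0.45740

0.46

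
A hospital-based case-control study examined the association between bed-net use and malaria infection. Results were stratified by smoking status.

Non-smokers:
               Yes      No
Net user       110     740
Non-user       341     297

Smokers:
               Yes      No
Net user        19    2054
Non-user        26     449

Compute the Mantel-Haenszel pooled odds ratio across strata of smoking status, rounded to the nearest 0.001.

0.133

OR_MH = Σ(aᵢdᵢ/nᵢ) / Σ(bᵢcᵢ/nᵢ), where nᵢ is the stratum total.
Stratum 1 (Non-smokers): n = 1488; a·d/n = 110·297/1488 = 21.9556; b·c/n = 740·341/1488 = 169.5833
Stratum 2 (Smokers): n = 2548; a·d/n = 19·449/2548 = 3.3481; b·c/n = 2054·26/2548 = 20.9592
OR_MH = (21.9556 + 3.3481) / (169.5833 + 20.9592) = 25.3038 / 190.5425 = 0.13280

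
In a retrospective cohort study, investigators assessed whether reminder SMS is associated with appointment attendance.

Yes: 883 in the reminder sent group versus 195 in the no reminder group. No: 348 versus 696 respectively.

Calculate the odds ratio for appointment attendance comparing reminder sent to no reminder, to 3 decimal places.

9.056

From the description: a = 883, b = 348, c = 195, d = 696.
OR = (a·d)/(b·c) = (883 × 696) / (348 × 195) = 614568 / 67860 = 9.05641
The odds of appointment attendance are about 9.06 times as high in the reminder sent group.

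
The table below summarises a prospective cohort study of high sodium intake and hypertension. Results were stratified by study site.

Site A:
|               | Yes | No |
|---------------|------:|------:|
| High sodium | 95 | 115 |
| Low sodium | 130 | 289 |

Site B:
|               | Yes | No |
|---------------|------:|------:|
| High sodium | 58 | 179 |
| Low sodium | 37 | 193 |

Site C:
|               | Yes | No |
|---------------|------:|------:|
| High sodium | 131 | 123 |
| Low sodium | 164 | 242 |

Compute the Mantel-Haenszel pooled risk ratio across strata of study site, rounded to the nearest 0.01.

1.38

RR_MH = Σ(aᵢ·n₀ᵢ/nᵢ) / Σ(cᵢ·n₁ᵢ/nᵢ), with n₁ᵢ = aᵢ+bᵢ (exposed), n₀ᵢ = cᵢ+dᵢ (unexposed), nᵢ = n₁ᵢ+n₀ᵢ.
Stratum 1 (Site A): n₁ = 210, n₀ = 419, n = 629; a·n₀/n = 95·419/629 = 63.2830; c·n₁/n = 130·210/629 = 43.4022
Stratum 2 (Site B): n₁ = 237, n₀ = 230, n = 467; a·n₀/n = 58·230/467 = 28.5653; c·n₁/n = 37·237/467 = 18.7773
Stratum 3 (Site C): n₁ = 254, n₀ = 406, n = 660; a·n₀/n = 131·406/660 = 80.5848; c·n₁/n = 164·254/660 = 63.1152
RR_MH = (63.2830 + 28.5653 + 80.5848) / (43.4022 + 18.7773 + 63.1152) = 172.4331 / 125.2947 = 1.37622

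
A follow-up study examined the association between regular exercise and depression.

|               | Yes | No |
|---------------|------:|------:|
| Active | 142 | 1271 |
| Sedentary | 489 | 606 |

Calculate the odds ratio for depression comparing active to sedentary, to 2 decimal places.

0.14

Cells: a = 142, b = 1271, c = 489, d = 606.
OR = (a·d)/(b·c) = (142 × 606) / (1271 × 489) = 86052 / 621519 = 0.13845
Exposure is associated with lower odds of depression (OR = 0.14 < 1).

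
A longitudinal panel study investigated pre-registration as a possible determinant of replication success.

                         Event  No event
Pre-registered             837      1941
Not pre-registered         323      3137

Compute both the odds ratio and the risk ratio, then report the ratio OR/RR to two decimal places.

1.30

Cells: a = 837, b = 1941, c = 323, d = 3137.
OR = (837·3137)/(1941·323) = 2625669/626943 = 4.18805
Risk in exposed = 837/2778 = 0.30130; risk in unexposed = 323/3460 = 0.09335; RR = 3.22750
OR/RR = 4.18805 / 3.22750 = 1.29761
The outcome is not rare, so the OR lies further from 1 than the RR.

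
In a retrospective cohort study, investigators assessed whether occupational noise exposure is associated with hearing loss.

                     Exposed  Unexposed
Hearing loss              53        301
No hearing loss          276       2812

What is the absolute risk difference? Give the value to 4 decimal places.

Reading the table with exposure as columns: a = 53 (Exposed, case), b = 276 (Exposed, non-case), c = 301 (Unexposed, case), d = 2812.
Risk in exposed = 53/329 = 0.161094; risk in unexposed = 301/3113 = 0.096691.
Risk difference = 0.161094 − 0.096691 = 0.064403

0.0644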